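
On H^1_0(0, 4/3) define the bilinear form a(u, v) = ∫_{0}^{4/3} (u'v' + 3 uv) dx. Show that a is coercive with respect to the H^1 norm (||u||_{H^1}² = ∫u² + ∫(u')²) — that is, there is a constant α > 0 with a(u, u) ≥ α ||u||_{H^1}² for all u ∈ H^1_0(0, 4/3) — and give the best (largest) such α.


α = 1

Coercivity of a(·,·) on H^1_0(0, 4/3) means a(u, u) ≥ α ||u||_{H^1}² for every u ∈ H^1_0.
The interval has length L = 4/3, and Poincaré/coercivity depend only on L. Here a(u, u) = ∫(u')² + (3)·∫u².
Here c = 3 ≥ 1, so a(u,u) = ∫(u')² + c∫u² ≥ ∫(u')² + ∫u² = ||u||_{H^1}², i.e. α = 1 works. No larger α is possible: a(u,u) ≥ α||u||_{H^1}² means (1−α)∫(u')² ≥ (α−c)∫u², and for the modes u_n = sin(nπ(x−x₀)/L) (x₀ the left endpoint) one has ∫u_n²/∫(u_n')² = (L/(nπ))² → 0, so a(u_n,u_n)/||u_n||_{H^1}² → 1. Hence the optimal constant is α = 1.
Therefore α = 1.


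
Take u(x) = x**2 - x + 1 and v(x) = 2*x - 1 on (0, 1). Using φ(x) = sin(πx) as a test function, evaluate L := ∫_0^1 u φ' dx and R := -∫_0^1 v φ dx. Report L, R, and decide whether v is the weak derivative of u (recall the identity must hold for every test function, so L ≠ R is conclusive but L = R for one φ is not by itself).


LHS = 0, RHS = 0. Yes, v = u' weakly.

u(x) = x**2 - x + 1, classical derivative u'(x) = 2*x - 1.
φ(x) = sin(πx), so φ'(x) = π*cos(π*x).
Note φ(0) = φ(1) = 0, so the boundary term u·φ vanishes.
LHS = ∫_0^1 u(x) φ'(x) dx = ∫_0^1 (π*x^2*cos(π*x) - π*x*cos(π*x) + π*cos(π*x)) dx. Term by term:
  ∫_0^1 π*cos(π*x) dx = 0;  ∫_0^1 π*x^2*cos(π*x) dx = -2/π;  ∫_0^1 -π*x*cos(π*x) dx = 2/π.
Sum: 0 − 2/π + 2/π = 0.
So LHS = 0.
∫_0^1 v(x) φ(x) dx = ∫_0^1 (2*x*sin(π*x) - sin(π*x)) dx. Term by term:
  ∫_0^1 -sin(π*x) dx = -2/π;  ∫_0^1 2*x*sin(π*x) dx = 2/π.
Sum: -2/π + 2/π = 0.
So RHS = -∫_0^1 v(x) φ(x) dx = 0.
LHS = RHS, so the identity holds for this test φ.
Moreover u is smooth here and v(x) = u'(x) = 2*x - 1 pointwise, so the identity holds for every test function. Hence v is the weak derivative of u.


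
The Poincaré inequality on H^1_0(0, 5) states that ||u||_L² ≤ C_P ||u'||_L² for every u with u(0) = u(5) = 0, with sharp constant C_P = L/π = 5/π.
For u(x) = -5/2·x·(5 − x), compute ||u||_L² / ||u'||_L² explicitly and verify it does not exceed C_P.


||u||_L² / ||u'||_L² = sqrt(10)/2 < C_P = 5/π.

u(x) = -5/2·x·(5 − x), so u'(x) = 5*x - 25/2.
u(x) = -5/2·x·(5 − x) vanishes at x = 0 and x = 5, so u ∈ H^1_0(0, 5). Differentiate via the product rule and integrate the resulting polynomials term by term.
  ∫_0^5 u² dx = ∫_0^5 (25*x^4/4 - 125*x^3/2 + 625*x^2/4) dx. Term by term:
    ∫_0^5 25*x^4/4 dx = 15625/4;  ∫_0^5 -125*x^3/2 dx = -78125/8;  ∫_0^5 625*x^2/4 dx = 78125/12.
  Sum: 15625/4 − 78125/8 + 78125/12 = 15625/24.
  ∫_0^5 (u')² dx = ∫_0^5 (25*x^2 - 125*x + 625/4) dx. Term by term:
    ∫_0^5 25*x^2 dx = 3125/3;  ∫_0^5 -125*x dx = -3125/2;  ∫_0^5 625/4 dx = 3125/4.
  Sum: 3125/3 − 3125/2 + 3125/4 = 3125/12.
∫_0^5 u² dx = 15625/24, so ||u||_L² = 125*sqrt(6)/12.
∫_0^5 (u')² dx = 3125/12, so ||u'||_L² = 25*sqrt(15)/6.
Ratio ||u||_L² / ||u'||_L² = sqrt(10)/2.
Sharp Poincaré constant on H^1_0(0, 5) is C_P = L/π = 5/π, achieved by sin(π/5·x).
A polynomial bump cannot attain the sharp Poincaré constant (only the first sine eigenfunction does), so the ratio is strictly less than C_P, consistent with ||u||_L² ≤ C_P ||u'||_L².


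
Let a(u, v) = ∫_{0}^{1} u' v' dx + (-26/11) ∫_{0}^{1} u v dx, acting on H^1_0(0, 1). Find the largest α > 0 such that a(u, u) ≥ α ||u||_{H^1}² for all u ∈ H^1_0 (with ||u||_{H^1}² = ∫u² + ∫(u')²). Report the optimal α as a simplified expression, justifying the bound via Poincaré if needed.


α = (-26/11 + π^2)/(1 + π^2)

Coercivity of a(·,·) on H^1_0(0, 1) means a(u, u) ≥ α ||u||_{H^1}² for every u ∈ H^1_0.
The interval has length L = 1, and Poincaré/coercivity depend only on L. Here a(u, u) = ∫(u')² + (-26/11)·∫u².
Here c = -26/11 < 0 with |c| < (π/L)² = π^2, so coercivity still holds. The condition a(u,u) ≥ α||u||_{H^1}² reads (1−α)∫(u')² ≥ (α−c)∫u². Any admissible α is ≤ 1 (rapidly oscillating u have ∫u²/∫(u')² → 0), and α = 1 would force 0 ≥ (1−c)∫u², impossible since c < 1; so 1−α > 0. By the sharp Poincaré inequality on H^1_0 of an interval of length L, ∫(u')² ≥ (π/L)²∫u² with equality for the first sine mode sin(π(x−x₀)/L) (x₀ the left endpoint), so the inequality holds for all u iff (1−α)(π/L)² ≥ α − c, i.e. α ≤ ((π/L)² + c)/((π/L)² + 1) = (1 + c(L/π)²)/(1 + (L/π)²). (Direct route, valid since c ≤ 0: Poincaré gives c∫u² ≥ c(L/π)²∫(u')², so a(u,u) ≥ (1 + c(L/π)²)∫(u')², while ||u||_{H^1}² ≤ (1 + (L/π)²)∫(u')²; dividing yields the same α.) With (π/L)² = π^2 and c = -26/11, the largest admissible constant is α = ((π/L)² + c)/((π/L)² + 1).
Simplifying, α = (-26/11 + π^2)/(1 + π^2).


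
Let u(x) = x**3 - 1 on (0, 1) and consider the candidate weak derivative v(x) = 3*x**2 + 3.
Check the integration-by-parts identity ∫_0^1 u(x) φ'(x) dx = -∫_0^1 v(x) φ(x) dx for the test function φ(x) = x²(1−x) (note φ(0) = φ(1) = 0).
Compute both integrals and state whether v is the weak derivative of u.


LHS = -1/10, RHS = -7/20. No, v is not the weak derivative of u.

u(x) = x**3 - 1, classical derivative u'(x) = 3*x**2.
φ(x) = x²(1−x), so φ'(x) = x*(2 - 3*x).
Note φ(0) = φ(1) = 0, so the boundary term u·φ vanishes.
LHS = ∫_0^1 u(x) φ'(x) dx = ∫_0^1 (-3*x^5 + 2*x^4 + 3*x^2 - 2*x) dx. Term by term:
  ∫_0^1 -3*x^5 dx = -1/2;  ∫_0^1 2*x^4 dx = 2/5;  ∫_0^1 3*x^2 dx = 1;
  ∫_0^1 -2*x dx = -1.
Sum: -1/2 + 2/5 + 1 − 1 = -1/10.
So LHS = -1/10.
∫_0^1 v(x) φ(x) dx = ∫_0^1 (-3*x^5 + 3*x^4 - 3*x^3 + 3*x^2) dx. Term by term:
  ∫_0^1 -3*x^5 dx = -1/2;  ∫_0^1 3*x^4 dx = 3/5;  ∫_0^1 -3*x^3 dx = -3/4;
  ∫_0^1 3*x^2 dx = 1.
Sum: -1/2 + 3/5 − 3/4 + 1 = 7/20.
So RHS = -∫_0^1 v(x) φ(x) dx = -7/20.
LHS − RHS = 1/4 ≠ 0, so the identity fails.
(For a valid weak derivative the identity must hold for EVERY test function, in particular this one. The failure shows v is NOT the weak derivative of u.)
Correct weak derivative would be u'(x) = 3*x**2.


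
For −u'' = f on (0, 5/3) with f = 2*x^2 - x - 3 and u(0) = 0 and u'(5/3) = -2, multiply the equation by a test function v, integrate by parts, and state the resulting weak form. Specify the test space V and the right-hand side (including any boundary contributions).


V = {v ∈ H^1(0, 5/3) : v(0) = 0} (test functions vanish at x = 0 where u is specified); weak form: ∫_0^5/3 u'v' dx = ∫_0^5/3 (2*x^2 - x - 3) v dx − 2·v(5/3) for all v ∈ V.

Multiply both sides by a test function v and integrate from 0 to 5/3:
  ∫_0^5/3 −u''(x) v(x) dx = ∫_0^5/3 f(x) v(x) dx.
Integrate the LHS by parts once:
  ∫_0^5/3 −u'' v dx = −[u'(x) v(x)]_0^5/3 + ∫_0^5/3 u'(x) v'(x) dx.
Thus ∫_0^5/3 u'(x) v'(x) dx = ∫_0^5/3 f(x) v(x) dx + [u'(x) v(x)]_0^5/3.
Choose V so that boundary terms are either known or forced to vanish.
Mixed BC: u(0) = 0 (Dirichlet) and u'(5/3) = -2 (Neumann). Define V = {v ∈ H^1(0, 5/3) : v(0) = 0}. Then [u' v]_0^5/3 = u'(5/3)·v(5/3) − u'(0)·0 = − 2·v(5/3).
Weak formulation: find u (satisfying any essential BC) such that ∫_0^5/3 u'(x) v'(x) dx = ∫_0^5/3 f v dx − 2·v(5/3) for all v ∈ V (Dirichlet at 0 absorbed into V; Neumann datum at x = 5/3 contributes the boundary term).
Substituting f(x) = 2*x^2 - x - 3, the right-hand side is ∫_0^5/3 (2*x^2 - x - 3) v dx − 2·v(5/3).


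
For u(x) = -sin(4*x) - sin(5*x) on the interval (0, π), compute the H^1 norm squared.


||u||_{H^1(0,π)}^2 = 43*π/2

u'(x) = -4*cos(4*x) - 5*cos(5*x).
Expand u² and (u')² and integrate term by term on (0, π), using: for integers n ≥ 1, ∫_0^π sin²(nx) dx = ∫_0^π cos²(nx) dx = π/2; for n ≠ n', ∫_0^π sin(nx)sin(n'x) dx = ∫_0^π cos(nx)cos(n'x) dx = 0; and by product-to-sum, ∫_0^π sin(nx)cos(n'x) dx = ½∫_0^π [sin((n+n')x) + sin((n−n')x)] dx, which is 0 when n+n' is even and 2n/(n²−n'²) when n+n' is odd (it need not vanish on (0, π)).
  u² squared terms: (-1)²·∫sin(4x)² dx = 1·π/2 = π/2;  (-1)²·∫sin(5x)² dx = 1·π/2 = π/2.
  u² cross terms: 2·(-1)·(-1)·∫sin(4x)·sin(5x) dx = 2·(0) = 0.
  So ∫_0^π u² dx = π/2 + π/2 + 0 = π.
  (u')² squared terms: (-5)²·∫cos(5x)² dx = 25·π/2 = 25*π/2;  (-4)²·∫cos(4x)² dx = 16·π/2 = 8*π.
  (u')² cross terms: 2·(-5)·(-4)·∫cos(5x)·cos(4x) dx = 40·(0) = 0.
  So ∫_0^π (u')² dx = 25*π/2 + 8*π + 0 = 41*π/2.
||u||_{H^1}^2 = (π) + (41*π/2) = 43*π/2.


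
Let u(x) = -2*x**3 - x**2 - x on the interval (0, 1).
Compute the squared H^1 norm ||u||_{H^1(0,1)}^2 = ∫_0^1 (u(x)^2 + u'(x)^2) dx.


||u||_{H^1}^2 = 5167/210

The H^1 norm (squared) on an interval (0, L) is
  ||u||_{H^1}^2 = ∫_0^L u(x)^2 dx + ∫_0^L u'(x)^2 dx.
Compute u'(x) = -6*x**2 - 2*x - 1.
Then u(x)^2 = 4*x**6 + 4*x**5 + 5*x**4 + 2*x**3 + x**2 and u'(x)^2 = 36*x**4 + 24*x**3 + 16*x**2 + 4*x + 1.
Integrate each monomial from 0 to 1 using ∫_0^1 c·x^n dx = c·1^(n+1)/(n+1):
  ∫_0^1 u(x)^2 dx = ∫_0^1 (4*x^6 + 4*x^5 + 5*x^4 + 2*x^3 + x^2) dx. Term by term:
    ∫_0^1 4*x^6 dx = 4/7;  ∫_0^1 4*x^5 dx = 2/3;  ∫_0^1 5*x^4 dx = 1;
    ∫_0^1 2*x^3 dx = 1/2;  ∫_0^1 x^2 dx = 1/3.
  Sum: 4/7 + 2/3 + 1 + 1/2 + 1/3 = 43/14.
  ∫_0^1 u'(x)^2 dx = ∫_0^1 (36*x^4 + 24*x^3 + 16*x^2 + 4*x + 1) dx. Term by term:
    ∫_0^1 36*x^4 dx = 36/5;  ∫_0^1 24*x^3 dx = 6;  ∫_0^1 16*x^2 dx = 16/3;
    ∫_0^1 4*x dx = 2;  ∫_0^1 1 dx = 1.
  Sum: 36/5 + 6 + 16/3 + 2 + 1 = 323/15.
Adding: ||u||_{H^1}^2 = 43/14 + 323/15 = 5167/210.


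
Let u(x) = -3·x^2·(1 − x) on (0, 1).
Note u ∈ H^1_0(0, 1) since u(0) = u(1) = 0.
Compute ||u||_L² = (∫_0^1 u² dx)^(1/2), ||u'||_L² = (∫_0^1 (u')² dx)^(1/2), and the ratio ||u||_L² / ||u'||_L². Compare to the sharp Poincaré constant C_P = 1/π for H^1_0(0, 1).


||u||_L² / ||u'||_L² = sqrt(14)/14 < C_P = 1/π.

u(x) = -3·x^2·(1 − x), so u'(x) = 3*x*(3*x - 2).
u(x) = -3·x^2·(1 − x) vanishes at x = 0 and x = 1, so u ∈ H^1_0(0, 1). Differentiate via the product rule and integrate the resulting polynomials term by term.
  ∫_0^1 u² dx = ∫_0^1 (9*x^6 - 18*x^5 + 9*x^4) dx. Term by term:
    ∫_0^1 9*x^6 dx = 9/7;  ∫_0^1 -18*x^5 dx = -3;  ∫_0^1 9*x^4 dx = 9/5.
  Sum: 9/7 − 3 + 9/5 = 3/35.
  ∫_0^1 (u')² dx = ∫_0^1 (81*x^4 - 108*x^3 + 36*x^2) dx. Term by term:
    ∫_0^1 81*x^4 dx = 81/5;  ∫_0^1 -108*x^3 dx = -27;  ∫_0^1 36*x^2 dx = 12.
  Sum: 81/5 − 27 + 12 = 6/5.
∫_0^1 u² dx = 3/35, so ||u||_L² = sqrt(105)/35.
∫_0^1 (u')² dx = 6/5, so ||u'||_L² = sqrt(30)/5.
Ratio ||u||_L² / ||u'||_L² = sqrt(14)/14.
Sharp Poincaré constant on H^1_0(0, 1) is C_P = L/π = 1/π, achieved by sin(π·x).
A polynomial bump cannot attain the sharp Poincaré constant (only the first sine eigenfunction does), so the ratio is strictly less than C_P, consistent with ||u||_L² ≤ C_P ||u'||_L².


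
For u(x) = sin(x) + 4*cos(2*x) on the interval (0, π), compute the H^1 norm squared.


||u||_{H^1(0,π)}^2 = -80/3 + 41*π

u'(x) = -8*sin(2*x) + cos(x).
Expand u² and (u')² and integrate term by term on (0, π), using: for integers n ≥ 1, ∫_0^π sin²(nx) dx = ∫_0^π cos²(nx) dx = π/2; for n ≠ n', ∫_0^π sin(nx)sin(n'x) dx = ∫_0^π cos(nx)cos(n'x) dx = 0; and by product-to-sum, ∫_0^π sin(nx)cos(n'x) dx = ½∫_0^π [sin((n+n')x) + sin((n−n')x)] dx, which is 0 when n+n' is even and 2n/(n²−n'²) when n+n' is odd (it need not vanish on (0, π)).
  u² squared terms: (4)²·∫cos(2x)² dx = 16·π/2 = 8*π;  (1)²·∫sin(x)² dx = 1·π/2 = π/2.
  u² cross terms: 2·(4)·(1)·∫cos(2x)·sin(x) dx = 8·(-2/3) = -16/3.
  So ∫_0^π u² dx = 8*π + π/2 − 16/3 = -16/3 + 17*π/2.
  (u')² squared terms: (-8)²·∫sin(2x)² dx = 64·π/2 = 32*π;  (1)²·∫cos(x)² dx = 1·π/2 = π/2.
  (u')² cross terms: 2·(-8)·(1)·∫sin(2x)·cos(x) dx = -16·(4/3) = -64/3.
  So ∫_0^π (u')² dx = 32*π + π/2 − 64/3 = -64/3 + 65*π/2.
||u||_{H^1}^2 = (-16/3 + 17*π/2) + (-64/3 + 65*π/2) = -80/3 + 41*π.


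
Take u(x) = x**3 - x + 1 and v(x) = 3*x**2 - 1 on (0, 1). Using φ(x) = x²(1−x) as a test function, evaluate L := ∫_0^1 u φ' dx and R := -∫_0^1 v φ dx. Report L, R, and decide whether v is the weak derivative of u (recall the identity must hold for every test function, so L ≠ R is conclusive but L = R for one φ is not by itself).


LHS = -1/60, RHS = -1/60. Yes, v = u' weakly.

u(x) = x**3 - x + 1, classical derivative u'(x) = 3*x**2 - 1.
φ(x) = x²(1−x), so φ'(x) = x*(2 - 3*x).
Note φ(0) = φ(1) = 0, so the boundary term u·φ vanishes.
LHS = ∫_0^1 u(x) φ'(x) dx = ∫_0^1 (-3*x^5 + 2*x^4 + 3*x^3 - 5*x^2 + 2*x) dx. Term by term:
  ∫_0^1 -3*x^5 dx = -1/2;  ∫_0^1 2*x^4 dx = 2/5;  ∫_0^1 3*x^3 dx = 3/4;
  ∫_0^1 -5*x^2 dx = -5/3;  ∫_0^1 2*x dx = 1.
Sum: -1/2 + 2/5 + 3/4 − 5/3 + 1 = -1/60.
So LHS = -1/60.
∫_0^1 v(x) φ(x) dx = ∫_0^1 (-3*x^5 + 3*x^4 + x^3 - x^2) dx. Term by term:
  ∫_0^1 -3*x^5 dx = -1/2;  ∫_0^1 3*x^4 dx = 3/5;  ∫_0^1 x^3 dx = 1/4;
  ∫_0^1 -x^2 dx = -1/3.
Sum: -1/2 + 3/5 + 1/4 − 1/3 = 1/60.
So RHS = -∫_0^1 v(x) φ(x) dx = -1/60.
LHS = RHS, so the identity holds for this test φ.
Moreover u is smooth here and v(x) = u'(x) = 3*x**2 - 1 pointwise, so the identity holds for every test function. Hence v is the weak derivative of u.


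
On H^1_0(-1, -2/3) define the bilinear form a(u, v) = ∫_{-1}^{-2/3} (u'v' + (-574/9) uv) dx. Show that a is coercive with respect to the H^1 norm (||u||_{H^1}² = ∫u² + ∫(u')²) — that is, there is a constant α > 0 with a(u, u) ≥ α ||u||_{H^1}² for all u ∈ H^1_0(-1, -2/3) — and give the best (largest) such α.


α = (-574 + 81*π^2)/(9*(1 + 9*π^2))

Coercivity of a(·,·) on H^1_0(-1, -2/3) means a(u, u) ≥ α ||u||_{H^1}² for every u ∈ H^1_0.
The interval has length L = 1/3, and Poincaré/coercivity depend only on L. Here a(u, u) = ∫(u')² + (-574/9)·∫u².
Here c = -574/9 < 0 with |c| < (π/L)² = 9*π^2, so coercivity still holds. The condition a(u,u) ≥ α||u||_{H^1}² reads (1−α)∫(u')² ≥ (α−c)∫u². Any admissible α is ≤ 1 (rapidly oscillating u have ∫u²/∫(u')² → 0), and α = 1 would force 0 ≥ (1−c)∫u², impossible since c < 1; so 1−α > 0. By the sharp Poincaré inequality on H^1_0 of an interval of length L, ∫(u')² ≥ (π/L)²∫u² with equality for the first sine mode sin(π(x−x₀)/L) (x₀ the left endpoint), so the inequality holds for all u iff (1−α)(π/L)² ≥ α − c, i.e. α ≤ ((π/L)² + c)/((π/L)² + 1) = (1 + c(L/π)²)/(1 + (L/π)²). (Direct route, valid since c ≤ 0: Poincaré gives c∫u² ≥ c(L/π)²∫(u')², so a(u,u) ≥ (1 + c(L/π)²)∫(u')², while ||u||_{H^1}² ≤ (1 + (L/π)²)∫(u')²; dividing yields the same α.) With (π/L)² = 9*π^2 and c = -574/9, the largest admissible constant is α = ((π/L)² + c)/((π/L)² + 1).
Simplifying, α = (-574 + 81*π^2)/(9*(1 + 9*π^2)).


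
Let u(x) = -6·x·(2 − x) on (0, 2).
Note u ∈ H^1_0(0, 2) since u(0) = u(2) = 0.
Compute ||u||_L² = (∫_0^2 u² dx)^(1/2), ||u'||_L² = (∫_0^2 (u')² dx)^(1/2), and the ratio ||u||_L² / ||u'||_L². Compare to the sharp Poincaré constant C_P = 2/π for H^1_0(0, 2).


||u||_L² / ||u'||_L² = sqrt(10)/5 < C_P = 2/π.

u(x) = -6·x·(2 − x), so u'(x) = 12*x - 12.
u(x) = -6·x·(2 − x) vanishes at x = 0 and x = 2, so u ∈ H^1_0(0, 2). Differentiate via the product rule and integrate the resulting polynomials term by term.
  ∫_0^2 u² dx = ∫_0^2 (36*x^4 - 144*x^3 + 144*x^2) dx. Term by term:
    ∫_0^2 36*x^4 dx = 1152/5;  ∫_0^2 -144*x^3 dx = -576;  ∫_0^2 144*x^2 dx = 384.
  Sum: 1152/5 − 576 + 384 = 192/5.
  ∫_0^2 (u')² dx = ∫_0^2 (144*x^2 - 288*x + 144) dx. Term by term:
    ∫_0^2 144*x^2 dx = 384;  ∫_0^2 -288*x dx = -576;  ∫_0^2 144 dx = 288.
  Sum: 384 − 576 + 288 = 96.
∫_0^2 u² dx = 192/5, so ||u||_L² = 8*sqrt(15)/5.
∫_0^2 (u')² dx = 96, so ||u'||_L² = 4*sqrt(6).
Ratio ||u||_L² / ||u'||_L² = sqrt(10)/5.
Sharp Poincaré constant on H^1_0(0, 2) is C_P = L/π = 2/π, achieved by sin(π/2·x).
A polynomial bump cannot attain the sharp Poincaré constant (only the first sine eigenfunction does), so the ratio is strictly less than C_P, consistent with ||u||_L² ≤ C_P ||u'||_L².


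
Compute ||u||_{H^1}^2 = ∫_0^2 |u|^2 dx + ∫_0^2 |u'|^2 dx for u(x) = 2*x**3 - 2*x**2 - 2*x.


||u||_{H^1}^2 = 2168/35

The H^1 norm (squared) on an interval (0, L) is
  ||u||_{H^1}^2 = ∫_0^L u(x)^2 dx + ∫_0^L u'(x)^2 dx.
Compute u'(x) = 6*x**2 - 4*x - 2.
Then u(x)^2 = 4*x**6 - 8*x**5 - 4*x**4 + 8*x**3 + 4*x**2 and u'(x)^2 = 36*x**4 - 48*x**3 - 8*x**2 + 16*x + 4.
Integrate each monomial from 0 to 2 using ∫_0^2 c·x^n dx = c·2^(n+1)/(n+1):
  ∫_0^2 u(x)^2 dx = ∫_0^2 (4*x^6 - 8*x^5 - 4*x^4 + 8*x^3 + 4*x^2) dx. Term by term:
    ∫_0^2 4*x^6 dx = 512/7;  ∫_0^2 -8*x^5 dx = -256/3;  ∫_0^2 -4*x^4 dx = -128/5;
    ∫_0^2 8*x^3 dx = 32;  ∫_0^2 4*x^2 dx = 32/3.
  Sum: 512/7 − 256/3 − 128/5 + 32 + 32/3 = 512/105.
  ∫_0^2 u'(x)^2 dx = ∫_0^2 (36*x^4 - 48*x^3 - 8*x^2 + 16*x + 4) dx. Term by term:
    ∫_0^2 36*x^4 dx = 1152/5;  ∫_0^2 -48*x^3 dx = -192;  ∫_0^2 -8*x^2 dx = -64/3;
    ∫_0^2 16*x dx = 32;  ∫_0^2 4 dx = 8.
  Sum: 1152/5 − 192 − 64/3 + 32 + 8 = 856/15.
Adding: ||u||_{H^1}^2 = 512/105 + 856/15 = 2168/35.


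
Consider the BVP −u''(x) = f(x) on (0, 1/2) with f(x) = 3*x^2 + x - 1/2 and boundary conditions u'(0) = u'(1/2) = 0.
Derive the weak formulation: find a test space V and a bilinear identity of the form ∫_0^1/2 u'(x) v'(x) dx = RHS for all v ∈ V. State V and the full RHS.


V = H^1(0, 1/2) (no boundary constraint on v; u is determined up to an additive constant); weak form: ∫_0^1/2 u'v' dx = ∫_0^1/2 (3*x^2 + x - 1/2) v dx for all v ∈ V.

Multiply both sides by a test function v and integrate from 0 to 1/2:
  ∫_0^1/2 −u''(x) v(x) dx = ∫_0^1/2 f(x) v(x) dx.
Integrate the LHS by parts once:
  ∫_0^1/2 −u'' v dx = −[u'(x) v(x)]_0^1/2 + ∫_0^1/2 u'(x) v'(x) dx.
Thus ∫_0^1/2 u'(x) v'(x) dx = ∫_0^1/2 f(x) v(x) dx + [u'(x) v(x)]_0^1/2.
Choose V so that boundary terms are either known or forced to vanish.
u has homogeneous Neumann: u'(0) = u'(1/2) = 0. So [u' v]_0^1/2 = 0·v(1/2) − 0·v(0) = 0 for any v; take V = H^1(0, 1/2).
Weak formulation: find u (satisfying any essential BC) such that ∫_0^1/2 u'(x) v'(x) dx = ∫_0^1/2 f v dx for all v ∈ V (homogeneous Neumann, so boundary terms vanish).
Substituting f(x) = 3*x^2 + x - 1/2, the right-hand side is ∫_0^1/2 (3*x^2 + x - 1/2) v dx.
Compatibility check (pure Neumann): taking v ≡ 1 ∈ V gives 0 = ∫_0^1/2 f dx + (0) − (0), i.e. ∫_0^1/2 f dx must equal u'(0) − u'(1/2) = 0. Indeed ∫_0^1/2 (3*x^2 + x - 1/2) dx = 0, so the data are compatible. The solution is then unique only up to an additive constant (fix it e.g. by requiring ∫_0^1/2 u dx = 0).


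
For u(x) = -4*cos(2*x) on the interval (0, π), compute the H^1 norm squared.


||u||_{H^1(0,π)}^2 = 40*π

u'(x) = 8*sin(2*x).
Expand u² and (u')² and integrate term by term on (0, π), using: for integers n ≥ 1, ∫_0^π sin²(nx) dx = ∫_0^π cos²(nx) dx = π/2; for n ≠ n', ∫_0^π sin(nx)sin(n'x) dx = ∫_0^π cos(nx)cos(n'x) dx = 0; and by product-to-sum, ∫_0^π sin(nx)cos(n'x) dx = ½∫_0^π [sin((n+n')x) + sin((n−n')x)] dx, which is 0 when n+n' is even and 2n/(n²−n'²) when n+n' is odd (it need not vanish on (0, π)).
  u² squared terms: (-4)²·∫cos(2x)² dx = 16·π/2 = 8*π.
  So ∫_0^π u² dx = 8*π.
  (u')² squared terms: (8)²·∫sin(2x)² dx = 64·π/2 = 32*π.
  So ∫_0^π (u')² dx = 32*π.
||u||_{H^1}^2 = (8*π) + (32*π) = 40*π.


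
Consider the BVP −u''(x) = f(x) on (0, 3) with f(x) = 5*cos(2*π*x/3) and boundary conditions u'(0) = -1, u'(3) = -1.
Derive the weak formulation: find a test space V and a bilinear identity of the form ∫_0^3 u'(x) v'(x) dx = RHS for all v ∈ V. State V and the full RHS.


V = H^1(0, 3) (v unrestricted at boundary; u is determined up to an additive constant); weak form: ∫_0^3 u'v' dx = ∫_0^3 (5*cos(2*π*x/3)) v dx − v(3) + v(0) for all v ∈ V.

Multiply both sides by a test function v and integrate from 0 to 3:
  ∫_0^3 −u''(x) v(x) dx = ∫_0^3 f(x) v(x) dx.
Integrate the LHS by parts once:
  ∫_0^3 −u'' v dx = −[u'(x) v(x)]_0^3 + ∫_0^3 u'(x) v'(x) dx.
Thus ∫_0^3 u'(x) v'(x) dx = ∫_0^3 f(x) v(x) dx + [u'(x) v(x)]_0^3.
Choose V so that boundary terms are either known or forced to vanish.
u has inhomogeneous Neumann u'(0) = -1, u'(3) = -1. [u' v]_0^3 = (-1)·v(3) − (-1)·v(0) = − v(3) + v(0). Take V = H^1(0, 3); boundary term becomes part of RHS.
Weak formulation: find u (satisfying any essential BC) such that ∫_0^3 u'(x) v'(x) dx = ∫_0^3 f v dx − v(3) + v(0) for all v ∈ V (Neumann data are natural BCs: they enter the RHS as boundary terms).
Substituting f(x) = 5*cos(2*π*x/3), the right-hand side is ∫_0^3 (5*cos(2*π*x/3)) v dx − v(3) + v(0).
Compatibility check (pure Neumann): taking v ≡ 1 ∈ V gives 0 = ∫_0^3 f dx + (-1) − (-1), i.e. ∫_0^3 f dx must equal u'(0) − u'(3) = 0. Indeed ∫_0^3 (5*cos(2*π*x/3)) dx = 0, so the data are compatible. The solution is then unique only up to an additive constant (fix it e.g. by requiring ∫_0^3 u dx = 0).


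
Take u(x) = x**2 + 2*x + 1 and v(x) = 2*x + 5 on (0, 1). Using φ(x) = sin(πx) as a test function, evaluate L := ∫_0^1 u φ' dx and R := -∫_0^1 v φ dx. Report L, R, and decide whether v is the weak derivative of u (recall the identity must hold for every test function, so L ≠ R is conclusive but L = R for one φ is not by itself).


LHS = -6/π, RHS = -12/π. No, v is not the weak derivative of u.

u(x) = x**2 + 2*x + 1, classical derivative u'(x) = 2*x + 2.
φ(x) = sin(πx), so φ'(x) = π*cos(π*x).
Note φ(0) = φ(1) = 0, so the boundary term u·φ vanishes.
LHS = ∫_0^1 u(x) φ'(x) dx = ∫_0^1 (π*x^2*cos(π*x) + 2*π*x*cos(π*x) + π*cos(π*x)) dx. Term by term:
  ∫_0^1 π*cos(π*x) dx = 0;  ∫_0^1 π*x^2*cos(π*x) dx = -2/π;  ∫_0^1 2*π*x*cos(π*x) dx = -4/π.
Sum: 0 − 2/π − 4/π = -6/π.
So LHS = -6/π.
∫_0^1 v(x) φ(x) dx = ∫_0^1 (2*x*sin(π*x) + 5*sin(π*x)) dx. Term by term:
  ∫_0^1 5*sin(π*x) dx = 10/π;  ∫_0^1 2*x*sin(π*x) dx = 2/π.
Sum: 10/π + 2/π = 12/π.
So RHS = -∫_0^1 v(x) φ(x) dx = -12/π.
LHS − RHS = 6/π ≠ 0, so the identity fails.
(For a valid weak derivative the identity must hold for EVERY test function, in particular this one. The failure shows v is NOT the weak derivative of u.)
Correct weak derivative would be u'(x) = 2*x + 2.


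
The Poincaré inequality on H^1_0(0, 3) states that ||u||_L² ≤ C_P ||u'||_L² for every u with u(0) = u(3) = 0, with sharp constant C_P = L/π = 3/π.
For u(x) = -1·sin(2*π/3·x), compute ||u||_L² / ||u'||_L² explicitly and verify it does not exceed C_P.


||u||_L² / ||u'||_L² = 3/(2*π) < C_P = 3/π.

u(x) = -1·sin(2*π/3·x), so u'(x) = -2*π*cos(2*π*x/3)/3.
Writing u(x) = A·sin(kπx/L) with A = -1 and k = 2, use ∫_0^L sin²(kπx/L) dx = L/2 and ∫_0^L cos²(kπx/L) dx = L/2.
u² = 1·sin²(2*π/3·x) and (u')² = 4*π^2/9·cos²(2*π/3·x), and each of sin², cos² integrates to L/2 = 3/2 over (0, 3).
∫_0^3 u² dx = 3/2, so ||u||_L² = sqrt(6)/2.
∫_0^3 (u')² dx = 2*π^2/3, so ||u'||_L² = sqrt(6)*π/3.
Ratio ||u||_L² / ||u'||_L² = 3/(2*π).
Sharp Poincaré constant on H^1_0(0, 3) is C_P = L/π = 3/π, achieved by sin(π/3·x).
This is the k = 2 harmonic; the ratio L/(kπ) is strictly less than C_P = L/π, consistent with the sharp inequality ||u||_L² ≤ C_P ||u'||_L².


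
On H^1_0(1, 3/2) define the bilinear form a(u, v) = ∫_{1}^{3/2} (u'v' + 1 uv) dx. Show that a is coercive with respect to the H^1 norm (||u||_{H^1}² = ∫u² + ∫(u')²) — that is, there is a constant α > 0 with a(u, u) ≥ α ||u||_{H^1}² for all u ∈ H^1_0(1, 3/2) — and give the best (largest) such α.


α = 1

Coercivity of a(·,·) on H^1_0(1, 3/2) means a(u, u) ≥ α ||u||_{H^1}² for every u ∈ H^1_0.
The interval has length L = 1/2, and Poincaré/coercivity depend only on L. Here a(u, u) = ∫(u')² + (1)·∫u².
Here c = 1 ≥ 1, so a(u,u) = ∫(u')² + c∫u² ≥ ∫(u')² + ∫u² = ||u||_{H^1}², i.e. α = 1 works. No larger α is possible: a(u,u) ≥ α||u||_{H^1}² means (1−α)∫(u')² ≥ (α−c)∫u², and for the modes u_n = sin(nπ(x−x₀)/L) (x₀ the left endpoint) one has ∫u_n²/∫(u_n')² = (L/(nπ))² → 0, so a(u_n,u_n)/||u_n||_{H^1}² → 1. Hence the optimal constant is α = 1.
Therefore α = 1.


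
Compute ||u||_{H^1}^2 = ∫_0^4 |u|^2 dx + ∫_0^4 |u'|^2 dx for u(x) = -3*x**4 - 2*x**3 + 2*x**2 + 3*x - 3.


||u||_{H^1}^2 = 5197960/7

The H^1 norm (squared) on an interval (0, L) is
  ||u||_{H^1}^2 = ∫_0^L u(x)^2 dx + ∫_0^L u'(x)^2 dx.
Compute u'(x) = -12*x**3 - 6*x**2 + 4*x + 3.
Then u(x)^2 = 9*x**8 + 12*x**7 - 8*x**6 - 26*x**5 + 10*x**4 + 24*x**3 - 3*x**2 - 18*x + 9 and u'(x)^2 = 144*x**6 + 144*x**5 - 60*x**4 - 120*x**3 - 20*x**2 + 24*x + 9.
Integrate each monomial from 0 to 4 using ∫_0^4 c·x^n dx = c·4^(n+1)/(n+1):
  ∫_0^4 u(x)^2 dx = ∫_0^4 (9*x^8 + 12*x^7 - 8*x^6 - 26*x^5 + 10*x^4 + 24*x^3 - 3*x^2 - 18*x + 9) dx. Term by term:
    ∫_0^4 9*x^8 dx = 262144;  ∫_0^4 12*x^7 dx = 98304;  ∫_0^4 -8*x^6 dx = -131072/7;
    ∫_0^4 -26*x^5 dx = -53248/3;  ∫_0^4 10*x^4 dx = 2048;  ∫_0^4 24*x^3 dx = 1536;
    ∫_0^4 -3*x^2 dx = -64;  ∫_0^4 -18*x dx = -144;  ∫_0^4 9 dx = 36.
  Sum: 262144 + 98304 − 131072/7 − 53248/3 + 2048 + 1536 − 64 − 144 + 36 = 6875108/21.
  ∫_0^4 u'(x)^2 dx = ∫_0^4 (144*x^6 + 144*x^5 - 60*x^4 - 120*x^3 - 20*x^2 + 24*x + 9) dx. Term by term:
    ∫_0^4 144*x^6 dx = 2359296/7;  ∫_0^4 144*x^5 dx = 98304;  ∫_0^4 -60*x^4 dx = -12288;
    ∫_0^4 -120*x^3 dx = -7680;  ∫_0^4 -20*x^2 dx = -1280/3;  ∫_0^4 24*x dx = 192;
    ∫_0^4 9 dx = 36.
  Sum: 2359296/7 + 98304 − 12288 − 7680 − 1280/3 + 192 + 36 = 8718772/21.
Adding: ||u||_{H^1}^2 = 6875108/21 + 8718772/21 = 5197960/7.


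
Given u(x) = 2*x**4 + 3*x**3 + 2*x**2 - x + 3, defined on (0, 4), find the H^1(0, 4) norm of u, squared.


||u||_{H^1}^2 = 34306696/63

The H^1 norm (squared) on an interval (0, L) is
  ||u||_{H^1}^2 = ∫_0^L u(x)^2 dx + ∫_0^L u'(x)^2 dx.
Compute u'(x) = 8*x**3 + 9*x**2 + 4*x - 1.
Then u(x)^2 = 4*x**8 + 12*x**7 + 17*x**6 + 8*x**5 + 10*x**4 + 14*x**3 + 13*x**2 - 6*x + 9 and u'(x)^2 = 64*x**6 + 144*x**5 + 145*x**4 + 56*x**3 - 2*x**2 - 8*x + 1.
Integrate each monomial from 0 to 4 using ∫_0^4 c·x^n dx = c·4^(n+1)/(n+1):
  ∫_0^4 u(x)^2 dx = ∫_0^4 (4*x^8 + 12*x^7 + 17*x^6 + 8*x^5 + 10*x^4 + 14*x^3 + 13*x^2 - 6*x + 9) dx. Term by term:
    ∫_0^4 4*x^8 dx = 1048576/9;  ∫_0^4 12*x^7 dx = 98304;  ∫_0^4 17*x^6 dx = 278528/7;
    ∫_0^4 8*x^5 dx = 16384/3;  ∫_0^4 10*x^4 dx = 2048;  ∫_0^4 14*x^3 dx = 896;
    ∫_0^4 13*x^2 dx = 832/3;  ∫_0^4 -6*x dx = -48;  ∫_0^4 9 dx = 36.
  Sum: 1048576/9 + 98304 + 278528/7 + 16384/3 + 2048 + 896 + 832/3 − 48 + 36 = 16586188/63.
  ∫_0^4 u'(x)^2 dx = ∫_0^4 (64*x^6 + 144*x^5 + 145*x^4 + 56*x^3 - 2*x^2 - 8*x + 1) dx. Term by term:
    ∫_0^4 64*x^6 dx = 1048576/7;  ∫_0^4 144*x^5 dx = 98304;  ∫_0^4 145*x^4 dx = 29696;
    ∫_0^4 56*x^3 dx = 3584;  ∫_0^4 -2*x^2 dx = -128/3;  ∫_0^4 -8*x dx = -64;
    ∫_0^4 1 dx = 4.
  Sum: 1048576/7 + 98304 + 29696 + 3584 − 128/3 − 64 + 4 = 5906836/21.
Adding: ||u||_{H^1}^2 = 16586188/63 + 5906836/21 = 34306696/63.


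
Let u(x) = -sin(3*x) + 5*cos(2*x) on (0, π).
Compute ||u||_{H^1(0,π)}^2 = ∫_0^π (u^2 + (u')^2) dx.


||u||_{H^1(0,π)}^2 = -60 + 135*π/2

u'(x) = -10*sin(2*x) - 3*cos(3*x).
Expand u² and (u')² and integrate term by term on (0, π), using: for integers n ≥ 1, ∫_0^π sin²(nx) dx = ∫_0^π cos²(nx) dx = π/2; for n ≠ n', ∫_0^π sin(nx)sin(n'x) dx = ∫_0^π cos(nx)cos(n'x) dx = 0; and by product-to-sum, ∫_0^π sin(nx)cos(n'x) dx = ½∫_0^π [sin((n+n')x) + sin((n−n')x)] dx, which is 0 when n+n' is even and 2n/(n²−n'²) when n+n' is odd (it need not vanish on (0, π)).
  u² squared terms: (-1)²·∫sin(3x)² dx = 1·π/2 = π/2;  (5)²·∫cos(2x)² dx = 25·π/2 = 25*π/2.
  u² cross terms: 2·(-1)·(5)·∫sin(3x)·cos(2x) dx = -10·(6/5) = -12.
  So ∫_0^π u² dx = π/2 + 25*π/2 − 12 = -12 + 13*π.
  (u')² squared terms: (-10)²·∫sin(2x)² dx = 100·π/2 = 50*π;  (-3)²·∫cos(3x)² dx = 9·π/2 = 9*π/2.
  (u')² cross terms: 2·(-10)·(-3)·∫sin(2x)·cos(3x) dx = 60·(-4/5) = -48.
  So ∫_0^π (u')² dx = 50*π + 9*π/2 − 48 = -48 + 109*π/2.
||u||_{H^1}^2 = (-12 + 13*π) + (-48 + 109*π/2) = -60 + 135*π/2.


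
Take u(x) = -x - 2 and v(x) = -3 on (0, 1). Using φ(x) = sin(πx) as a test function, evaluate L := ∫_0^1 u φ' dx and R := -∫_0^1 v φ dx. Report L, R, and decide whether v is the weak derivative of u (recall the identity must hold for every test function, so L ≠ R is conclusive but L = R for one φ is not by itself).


LHS = 2/π, RHS = 6/π. No, v is not the weak derivative of u.

u(x) = -x - 2, classical derivative u'(x) = -1.
φ(x) = sin(πx), so φ'(x) = π*cos(π*x).
Note φ(0) = φ(1) = 0, so the boundary term u·φ vanishes.
LHS = ∫_0^1 u(x) φ'(x) dx = ∫_0^1 (-π*x*cos(π*x) - 2*π*cos(π*x)) dx. Term by term:
  ∫_0^1 -2*π*cos(π*x) dx = 0;  ∫_0^1 -π*x*cos(π*x) dx = 2/π.
Sum: 0 + 2/π = 2/π.
So LHS = 2/π.
∫_0^1 v(x) φ(x) dx = ∫_0^1 (-3*sin(π*x)) dx. Term by term:
  ∫_0^1 -3*sin(π*x) dx = -6/π.
So RHS = -∫_0^1 v(x) φ(x) dx = 6/π.
LHS − RHS = -4/π ≠ 0, so the identity fails.
(For a valid weak derivative the identity must hold for EVERY test function, in particular this one. The failure shows v is NOT the weak derivative of u.)
Correct weak derivative would be u'(x) = -1.


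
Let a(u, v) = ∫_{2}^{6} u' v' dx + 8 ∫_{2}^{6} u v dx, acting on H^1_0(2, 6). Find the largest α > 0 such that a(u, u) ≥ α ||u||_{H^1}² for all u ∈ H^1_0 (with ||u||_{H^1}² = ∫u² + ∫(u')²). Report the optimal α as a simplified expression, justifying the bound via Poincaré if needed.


α = 1

Coercivity of a(·,·) on H^1_0(2, 6) means a(u, u) ≥ α ||u||_{H^1}² for every u ∈ H^1_0.
The interval has length L = 4, and Poincaré/coercivity depend only on L. Here a(u, u) = ∫(u')² + (8)·∫u².
Here c = 8 ≥ 1, so a(u,u) = ∫(u')² + c∫u² ≥ ∫(u')² + ∫u² = ||u||_{H^1}², i.e. α = 1 works. No larger α is possible: a(u,u) ≥ α||u||_{H^1}² means (1−α)∫(u')² ≥ (α−c)∫u², and for the modes u_n = sin(nπ(x−x₀)/L) (x₀ the left endpoint) one has ∫u_n²/∫(u_n')² = (L/(nπ))² → 0, so a(u_n,u_n)/||u_n||_{H^1}² → 1. Hence the optimal constant is α = 1.
Therefore α = 1.


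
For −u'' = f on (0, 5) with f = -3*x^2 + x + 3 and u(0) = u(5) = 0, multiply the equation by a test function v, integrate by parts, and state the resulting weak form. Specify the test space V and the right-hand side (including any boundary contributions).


V = H^1_0(0, 5) (so v(0) = v(5) = 0); weak form: ∫_0^5 u'v' dx = ∫_0^5 (-3*x^2 + x + 3) v dx for all v ∈ V.

Multiply both sides by a test function v and integrate from 0 to 5:
  ∫_0^5 −u''(x) v(x) dx = ∫_0^5 f(x) v(x) dx.
Integrate the LHS by parts once:
  ∫_0^5 −u'' v dx = −[u'(x) v(x)]_0^5 + ∫_0^5 u'(x) v'(x) dx.
Thus ∫_0^5 u'(x) v'(x) dx = ∫_0^5 f(x) v(x) dx + [u'(x) v(x)]_0^5.
Choose V so that boundary terms are either known or forced to vanish.
u is Dirichlet: u(0) = u(5) = 0. Let V = H^1_0(0, 5); then v(0) = v(5) = 0, and [u' v]_0^5 = 0.
Weak formulation: find u (satisfying any essential BC) such that ∫_0^5 u'(x) v'(x) dx = ∫_0^5 f v dx for all v ∈ V.
Substituting f(x) = -3*x^2 + x + 3, the right-hand side is ∫_0^5 (-3*x^2 + x + 3) v dx.


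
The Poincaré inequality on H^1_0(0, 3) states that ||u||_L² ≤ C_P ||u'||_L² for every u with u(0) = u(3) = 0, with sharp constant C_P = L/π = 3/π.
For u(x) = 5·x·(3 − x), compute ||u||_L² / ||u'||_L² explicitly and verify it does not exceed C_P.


||u||_L² / ||u'||_L² = 3*sqrt(10)/10 < C_P = 3/π.

u(x) = 5·x·(3 − x), so u'(x) = 15 - 10*x.
u(x) = 5·x·(3 − x) vanishes at x = 0 and x = 3, so u ∈ H^1_0(0, 3). Differentiate via the product rule and integrate the resulting polynomials term by term.
  ∫_0^3 u² dx = ∫_0^3 (25*x^4 - 150*x^3 + 225*x^2) dx. Term by term:
    ∫_0^3 25*x^4 dx = 1215;  ∫_0^3 -150*x^3 dx = -6075/2;  ∫_0^3 225*x^2 dx = 2025.
  Sum: 1215 − 6075/2 + 2025 = 405/2.
  ∫_0^3 (u')² dx = ∫_0^3 (100*x^2 - 300*x + 225) dx. Term by term:
    ∫_0^3 100*x^2 dx = 900;  ∫_0^3 -300*x dx = -1350;  ∫_0^3 225 dx = 675.
  Sum: 900 − 1350 + 675 = 225.
∫_0^3 u² dx = 405/2, so ||u||_L² = 9*sqrt(10)/2.
∫_0^3 (u')² dx = 225, so ||u'||_L² = 15.
Ratio ||u||_L² / ||u'||_L² = 3*sqrt(10)/10.
Sharp Poincaré constant on H^1_0(0, 3) is C_P = L/π = 3/π, achieved by sin(π/3·x).
A polynomial bump cannot attain the sharp Poincaré constant (only the first sine eigenfunction does), so the ratio is strictly less than C_P, consistent with ||u||_L² ≤ C_P ||u'||_L².


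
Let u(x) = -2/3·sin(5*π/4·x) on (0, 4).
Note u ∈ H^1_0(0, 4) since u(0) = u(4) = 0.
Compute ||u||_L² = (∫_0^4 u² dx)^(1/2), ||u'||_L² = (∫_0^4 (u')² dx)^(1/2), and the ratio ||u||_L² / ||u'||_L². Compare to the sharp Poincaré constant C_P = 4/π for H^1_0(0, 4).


||u||_L² / ||u'||_L² = 4/(5*π) < C_P = 4/π.

u(x) = -2/3·sin(5*π/4·x), so u'(x) = -5*π*cos(5*π*x/4)/6.
Writing u(x) = A·sin(kπx/L) with A = -2/3 and k = 5, use ∫_0^L sin²(kπx/L) dx = L/2 and ∫_0^L cos²(kπx/L) dx = L/2.
u² = 4/9·sin²(5*π/4·x) and (u')² = 25*π^2/36·cos²(5*π/4·x), and each of sin², cos² integrates to L/2 = 2 over (0, 4).
∫_0^4 u² dx = 8/9, so ||u||_L² = 2*sqrt(2)/3.
∫_0^4 (u')² dx = 25*π^2/18, so ||u'||_L² = 5*sqrt(2)*π/6.
Ratio ||u||_L² / ||u'||_L² = 4/(5*π).
Sharp Poincaré constant on H^1_0(0, 4) is C_P = L/π = 4/π, achieved by sin(π/4·x).
This is the k = 5 harmonic; the ratio L/(kπ) is strictly less than C_P = L/π, consistent with the sharp inequality ||u||_L² ≤ C_P ||u'||_L².


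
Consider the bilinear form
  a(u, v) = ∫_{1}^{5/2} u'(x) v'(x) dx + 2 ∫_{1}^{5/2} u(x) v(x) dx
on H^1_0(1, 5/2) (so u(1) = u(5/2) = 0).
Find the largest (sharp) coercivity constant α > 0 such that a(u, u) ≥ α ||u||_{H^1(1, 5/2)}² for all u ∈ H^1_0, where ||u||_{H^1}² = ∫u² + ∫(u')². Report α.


α = 1

Coercivity of a(·,·) on H^1_0(1, 5/2) means a(u, u) ≥ α ||u||_{H^1}² for every u ∈ H^1_0.
The interval has length L = 3/2, and Poincaré/coercivity depend only on L. Here a(u, u) = ∫(u')² + (2)·∫u².
Here c = 2 ≥ 1, so a(u,u) = ∫(u')² + c∫u² ≥ ∫(u')² + ∫u² = ||u||_{H^1}², i.e. α = 1 works. No larger α is possible: a(u,u) ≥ α||u||_{H^1}² means (1−α)∫(u')² ≥ (α−c)∫u², and for the modes u_n = sin(nπ(x−x₀)/L) (x₀ the left endpoint) one has ∫u_n²/∫(u_n')² = (L/(nπ))² → 0, so a(u_n,u_n)/||u_n||_{H^1}² → 1. Hence the optimal constant is α = 1.
Therefore α = 1.


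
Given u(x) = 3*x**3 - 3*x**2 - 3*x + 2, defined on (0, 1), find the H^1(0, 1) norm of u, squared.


||u||_{H^1}^2 = 783/70

The H^1 norm (squared) on an interval (0, L) is
  ||u||_{H^1}^2 = ∫_0^L u(x)^2 dx + ∫_0^L u'(x)^2 dx.
Compute u'(x) = 9*x**2 - 6*x - 3.
Then u(x)^2 = 9*x**6 - 18*x**5 - 9*x**4 + 30*x**3 - 3*x**2 - 12*x + 4 and u'(x)^2 = 81*x**4 - 108*x**3 - 18*x**2 + 36*x + 9.
Integrate each monomial from 0 to 1 using ∫_0^1 c·x^n dx = c·1^(n+1)/(n+1):
  ∫_0^1 u(x)^2 dx = ∫_0^1 (9*x^6 - 18*x^5 - 9*x^4 + 30*x^3 - 3*x^2 - 12*x + 4) dx. Term by term:
    ∫_0^1 9*x^6 dx = 9/7;  ∫_0^1 -18*x^5 dx = -3;  ∫_0^1 -9*x^4 dx = -9/5;
    ∫_0^1 30*x^3 dx = 15/2;  ∫_0^1 -3*x^2 dx = -1;  ∫_0^1 -12*x dx = -6;
    ∫_0^1 4 dx = 4.
  Sum: 9/7 − 3 − 9/5 + 15/2 − 1 − 6 + 4 = 69/70.
  ∫_0^1 u'(x)^2 dx = ∫_0^1 (81*x^4 - 108*x^3 - 18*x^2 + 36*x + 9) dx. Term by term:
    ∫_0^1 81*x^4 dx = 81/5;  ∫_0^1 -108*x^3 dx = -27;  ∫_0^1 -18*x^2 dx = -6;
    ∫_0^1 36*x dx = 18;  ∫_0^1 9 dx = 9.
  Sum: 81/5 − 27 − 6 + 18 + 9 = 51/5.
Adding: ||u||_{H^1}^2 = 69/70 + 51/5 = 783/70.


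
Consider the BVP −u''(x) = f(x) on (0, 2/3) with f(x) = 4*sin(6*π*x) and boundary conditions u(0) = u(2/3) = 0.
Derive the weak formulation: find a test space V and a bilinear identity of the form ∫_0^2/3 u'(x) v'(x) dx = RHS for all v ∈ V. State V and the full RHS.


V = H^1_0(0, 2/3) (so v(0) = v(2/3) = 0); weak form: ∫_0^2/3 u'v' dx = ∫_0^2/3 (4*sin(6*π*x)) v dx for all v ∈ V.

Multiply both sides by a test function v and integrate from 0 to 2/3:
  ∫_0^2/3 −u''(x) v(x) dx = ∫_0^2/3 f(x) v(x) dx.
Integrate the LHS by parts once:
  ∫_0^2/3 −u'' v dx = −[u'(x) v(x)]_0^2/3 + ∫_0^2/3 u'(x) v'(x) dx.
Thus ∫_0^2/3 u'(x) v'(x) dx = ∫_0^2/3 f(x) v(x) dx + [u'(x) v(x)]_0^2/3.
Choose V so that boundary terms are either known or forced to vanish.
u is Dirichlet: u(0) = u(2/3) = 0. Let V = H^1_0(0, 2/3); then v(0) = v(2/3) = 0, and [u' v]_0^2/3 = 0.
Weak formulation: find u (satisfying any essential BC) such that ∫_0^2/3 u'(x) v'(x) dx = ∫_0^2/3 f v dx for all v ∈ V.
Substituting f(x) = 4*sin(6*π*x), the right-hand side is ∫_0^2/3 (4*sin(6*π*x)) v dx.


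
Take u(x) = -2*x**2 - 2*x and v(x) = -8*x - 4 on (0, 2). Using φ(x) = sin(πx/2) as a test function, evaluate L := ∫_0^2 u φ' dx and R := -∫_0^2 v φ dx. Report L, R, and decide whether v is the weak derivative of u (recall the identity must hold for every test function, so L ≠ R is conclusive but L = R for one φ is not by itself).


LHS = 24/π, RHS = 48/π. No, v is not the weak derivative of u.

u(x) = -2*x**2 - 2*x, classical derivative u'(x) = -4*x - 2.
φ(x) = sin(πx/2), so φ'(x) = π*cos(π*x/2)/2.
Note φ(0) = φ(2) = 0, so the boundary term u·φ vanishes.
LHS = ∫_0^2 u(x) φ'(x) dx = ∫_0^2 (-π*x^2*cos(π*x/2) - π*x*cos(π*x/2)) dx. Term by term:
  ∫_0^2 -π*x*cos(π*x/2) dx = 8/π;  ∫_0^2 -π*x^2*cos(π*x/2) dx = 16/π.
Sum: 8/π + 16/π = 24/π.
So LHS = 24/π.
∫_0^2 v(x) φ(x) dx = ∫_0^2 (-8*x*sin(π*x/2) - 4*sin(π*x/2)) dx. Term by term:
  ∫_0^2 -4*sin(π*x/2) dx = -16/π;  ∫_0^2 -8*x*sin(π*x/2) dx = -32/π.
Sum: -16/π − 32/π = -48/π.
So RHS = -∫_0^2 v(x) φ(x) dx = 48/π.
LHS − RHS = -24/π ≠ 0, so the identity fails.
(For a valid weak derivative the identity must hold for EVERY test function, in particular this one. The failure shows v is NOT the weak derivative of u.)
Correct weak derivative would be u'(x) = -4*x - 2.


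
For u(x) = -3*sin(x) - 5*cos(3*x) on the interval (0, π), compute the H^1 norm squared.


||u||_{H^1(0,π)}^2 = 134*π

u'(x) = 15*sin(3*x) - 3*cos(x).
Expand u² and (u')² and integrate term by term on (0, π), using: for integers n ≥ 1, ∫_0^π sin²(nx) dx = ∫_0^π cos²(nx) dx = π/2; for n ≠ n', ∫_0^π sin(nx)sin(n'x) dx = ∫_0^π cos(nx)cos(n'x) dx = 0; and by product-to-sum, ∫_0^π sin(nx)cos(n'x) dx = ½∫_0^π [sin((n+n')x) + sin((n−n')x)] dx, which is 0 when n+n' is even and 2n/(n²−n'²) when n+n' is odd (it need not vanish on (0, π)).
  u² squared terms: (-5)²·∫cos(3x)² dx = 25·π/2 = 25*π/2;  (-3)²·∫sin(x)² dx = 9·π/2 = 9*π/2.
  u² cross terms: 2·(-5)·(-3)·∫cos(3x)·sin(x) dx = 30·(0) = 0.
  So ∫_0^π u² dx = 25*π/2 + 9*π/2 + 0 = 17*π.
  (u')² squared terms: (-3)²·∫cos(x)² dx = 9·π/2 = 9*π/2;  (15)²·∫sin(3x)² dx = 225·π/2 = 225*π/2.
  (u')² cross terms: 2·(-3)·(15)·∫cos(x)·sin(3x) dx = -90·(0) = 0.
  So ∫_0^π (u')² dx = 9*π/2 + 225*π/2 + 0 = 117*π.
||u||_{H^1}^2 = (17*π) + (117*π) = 134*π.


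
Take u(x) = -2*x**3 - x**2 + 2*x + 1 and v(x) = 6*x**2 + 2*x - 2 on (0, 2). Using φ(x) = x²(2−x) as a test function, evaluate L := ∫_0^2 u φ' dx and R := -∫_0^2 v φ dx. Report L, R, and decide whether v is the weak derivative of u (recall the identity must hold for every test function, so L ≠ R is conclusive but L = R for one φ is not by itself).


LHS = 40/3, RHS = -40/3. No, v is not the weak derivative of u.

u(x) = -2*x**3 - x**2 + 2*x + 1, classical derivative u'(x) = -6*x**2 - 2*x + 2.
φ(x) = x²(2−x), so φ'(x) = x*(4 - 3*x).
Note φ(0) = φ(2) = 0, so the boundary term u·φ vanishes.
LHS = ∫_0^2 u(x) φ'(x) dx = ∫_0^2 (6*x^5 - 5*x^4 - 10*x^3 + 5*x^2 + 4*x) dx. Term by term:
  ∫_0^2 6*x^5 dx = 64;  ∫_0^2 -5*x^4 dx = -32;  ∫_0^2 -10*x^3 dx = -40;
  ∫_0^2 5*x^2 dx = 40/3;  ∫_0^2 4*x dx = 8.
Sum: 64 − 32 − 40 + 40/3 + 8 = 40/3.
So LHS = 40/3.
∫_0^2 v(x) φ(x) dx = ∫_0^2 (-6*x^5 + 10*x^4 + 6*x^3 - 4*x^2) dx. Term by term:
  ∫_0^2 -6*x^5 dx = -64;  ∫_0^2 10*x^4 dx = 64;  ∫_0^2 6*x^3 dx = 24;
  ∫_0^2 -4*x^2 dx = -32/3.
Sum: -64 + 64 + 24 − 32/3 = 40/3.
So RHS = -∫_0^2 v(x) φ(x) dx = -40/3.
LHS − RHS = 80/3 ≠ 0, so the identity fails.
(For a valid weak derivative the identity must hold for EVERY test function, in particular this one. The failure shows v is NOT the weak derivative of u.)
Correct weak derivative would be u'(x) = -6*x**2 - 2*x + 2.
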